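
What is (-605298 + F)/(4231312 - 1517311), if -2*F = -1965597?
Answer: 251667/1809334 ≈ 0.13909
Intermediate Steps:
F = 1965597/2 (F = -1/2*(-1965597) = 1965597/2 ≈ 9.8280e+5)
(-605298 + F)/(4231312 - 1517311) = (-605298 + 1965597/2)/(4231312 - 1517311) = (755001/2)/2714001 = (755001/2)*(1/2714001) = 251667/1809334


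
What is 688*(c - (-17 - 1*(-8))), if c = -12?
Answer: -2064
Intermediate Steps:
688*(c - (-17 - 1*(-8))) = 688*(-12 - (-17 - 1*(-8))) = 688*(-12 - (-17 + 8)) = 688*(-12 - 1*(-9)) = 688*(-12 + 9) = 688*(-3) = -2064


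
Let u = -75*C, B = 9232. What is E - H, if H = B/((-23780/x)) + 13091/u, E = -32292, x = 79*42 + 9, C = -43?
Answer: -118887274679/3834525 ≈ -31004.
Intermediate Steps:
x = 3327 (x = 3318 + 9 = 3327)
u = 3225 (u = -75*(-43) = 3225)
H = -4937206621/3834525 (H = 9232/((-23780/3327)) + 13091/3225 = 9232/((-23780*1/3327)) + 13091*(1/3225) = 9232/(-23780/3327) + 13091/3225 = 9232*(-3327/23780) + 13091/3225 = -7678716/5945 + 13091/3225 = -4937206621/3834525 ≈ -1287.6)
E - H = -32292 - 1*(-4937206621/3834525) = -32292 + 4937206621/3834525 = -118887274679/3834525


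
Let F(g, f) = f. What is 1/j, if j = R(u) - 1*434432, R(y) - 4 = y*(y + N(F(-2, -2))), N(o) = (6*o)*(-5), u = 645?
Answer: 1/20297 ≈ 4.9268e-5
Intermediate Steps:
N(o) = -30*o
R(y) = 4 + y*(60 + y) (R(y) = 4 + y*(y - 30*(-2)) = 4 + y*(y + 60) = 4 + y*(60 + y))
j = 20297 (j = (4 + 645² + 60*645) - 1*434432 = (4 + 416025 + 38700) - 434432 = 454729 - 434432 = 20297)
1/j = 1/20297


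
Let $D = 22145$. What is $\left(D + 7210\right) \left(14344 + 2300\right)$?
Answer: $488584620$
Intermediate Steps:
$\left(D + 7210\right) \left(14344 + 2300\right) = \left(22145 + 7210\right) \left(14344 + 2300\right) = 29355 \cdot 16644 = 488584620$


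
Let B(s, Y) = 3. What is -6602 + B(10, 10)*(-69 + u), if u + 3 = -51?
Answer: -6971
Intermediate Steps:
u = -54 (u = -3 - 51 = -54)
-6602 + B(10, 10)*(-69 + u) = -6602 + 3*(-69 - 54) = -6602 + 3*(-123) = -6602 - 369 = -6971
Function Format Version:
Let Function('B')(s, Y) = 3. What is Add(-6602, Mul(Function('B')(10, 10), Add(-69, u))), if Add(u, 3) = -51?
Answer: -6971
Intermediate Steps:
u = -54 (u = Add(-3, -51) = -54)
Add(-6602, Mul(Function('B')(10, 10), Add(-69, u))) = Add(-6602, Mul(3, Add(-69, -54))) = Add(-6602, Mul(3, -123)) = Add(-6602, -369) = -6971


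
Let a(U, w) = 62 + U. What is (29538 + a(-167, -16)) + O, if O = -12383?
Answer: 17050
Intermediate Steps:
(29538 + a(-167, -16)) + O = (29538 + (62 - 167)) - 12383 = (29538 - 105) - 12383 = 29433 - 12383 = 17050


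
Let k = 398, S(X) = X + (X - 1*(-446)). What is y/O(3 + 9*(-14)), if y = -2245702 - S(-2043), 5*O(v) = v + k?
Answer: -2242062/55 ≈ -40765.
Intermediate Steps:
S(X) = 446 + 2*X (S(X) = X + (X + 446) = X + (446 + X) = 446 + 2*X)
O(v) = 398/5 + v/5 (O(v) = (v + 398)/5 = (398 + v)/5 = 398/5 + v/5)
y = -2242062 (y = -2245702 - (446 + 2*(-2043)) = -2245702 - (446 - 4086) = -2245702 - 1*(-3640) = -2245702 + 3640 = -2242062)
y/O(3 + 9*(-14)) = -2242062/(398/5 + (3 + 9*(-14))/5) = -2242062/(398/5 + (3 - 126)/5) = -2242062/(398/5 + (1/5)*(-123)) = -2242062/(398/5 - 123/5) = -2242062/55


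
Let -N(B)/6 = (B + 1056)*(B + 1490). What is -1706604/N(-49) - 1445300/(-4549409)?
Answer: 3391262640606/6601588257583 ≈ 0.51370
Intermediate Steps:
N(B) = -6*(1056 + B)*(1490 + B) (N(B) = -6*(B + 1056)*(B + 1490) = -6*(1056 + B)*(1490 + B))
-1706604/N(-49) - 1445300/(-4549409) = -1706604/(-9440640 - 15276*(-49) - 6*(-49)²) - 1445300/(-4549409) = -1706604/(-9440640 + 748524 - 6*2401) - 1445300*(-1/4549409) = -1706604/(-9440640 + 748524 - 14406) + 1445300/4549409 = -1706604/(-8706522) + 1445300/4549409 = -1706604*(-1/8706522) + 1445300/4549409 = 284434/1451087 + 1445300/4549409 = 3391262640606/6601588257583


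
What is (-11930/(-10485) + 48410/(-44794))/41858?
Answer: 2681357/1965924133722 ≈ 1.3639e-6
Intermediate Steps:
(-11930/(-10485) + 48410/(-44794))/41858 = (-11930*(-1/10485) + 48410*(-1/44794))*(1/41858) = (2386/2097 - 24205/22397)*(1/41858) = (2681357/46966509)*(1/41858) = 2681357/1965924133722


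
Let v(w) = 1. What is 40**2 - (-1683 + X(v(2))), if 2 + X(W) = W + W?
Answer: 3283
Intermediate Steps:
X(W) = -2 + 2*W (X(W) = -2 + (W + W) = -2 + 2*W)
40**2 - (-1683 + X(v(2))) = 40**2 - (-1683 + (-2 + 2*1)) = 1600 - (-1683 + (-2 + 2)) = 1600 - (-1683 + 0) = 1600 - 1*(-1683) = 1600 + 1683 = 3283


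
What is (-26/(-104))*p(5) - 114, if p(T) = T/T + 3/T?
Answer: -568/5 ≈ -113.60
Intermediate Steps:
p(T) = 1 + 3/T
(-26/(-104))*p(5) - 114 = (-26/(-104))*((3 + 5)/5) - 114 = (-26*(-1/104))*((⅕)*8) - 114 = (¼)*(8/5) - 114 = ⅖ - 114 = -568/5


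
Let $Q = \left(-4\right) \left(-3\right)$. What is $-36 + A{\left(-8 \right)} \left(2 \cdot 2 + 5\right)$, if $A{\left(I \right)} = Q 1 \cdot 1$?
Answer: $72$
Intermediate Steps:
$Q = 12$
$A{\left(I \right)} = 12$ ($A{\left(I \right)} = 12 \cdot 1 \cdot 1 = 12 \cdot 1 = 12$)
$-36 + A{\left(-8 \right)} \left(2 \cdot 2 + 5\right) = -36 + 12 \left(2 \cdot 2 + 5\right) = -36 + 12 \left(4 + 5\right) = -36 + 12 \cdot 9 = -36 + 108 = 72$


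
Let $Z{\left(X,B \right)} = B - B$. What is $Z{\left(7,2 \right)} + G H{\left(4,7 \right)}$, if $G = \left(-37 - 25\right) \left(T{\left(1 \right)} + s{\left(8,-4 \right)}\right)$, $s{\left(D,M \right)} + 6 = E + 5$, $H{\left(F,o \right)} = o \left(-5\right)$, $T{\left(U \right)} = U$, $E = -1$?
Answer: $-2170$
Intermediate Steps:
$H{\left(F,o \right)} = - 5 o$
$s{\left(D,M \right)} = -2$ ($s{\left(D,M \right)} = -6 + \left(-1 + 5\right) = -6 + 4 = -2$)
$Z{\left(X,B \right)} = 0$
$G = 62$ ($G = \left(-37 - 25\right) \left(1 - 2\right) = \left(-62\right) \left(-1\right) = 62$)
$Z{\left(7,2 \right)} + G H{\left(4,7 \right)} = 0 + 62 \left(\left(-5\right) 7\right) = 0 + 62 \left(-35\right) = 0 - 2170 = -2170$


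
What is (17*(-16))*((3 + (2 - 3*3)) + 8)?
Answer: -1088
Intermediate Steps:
(17*(-16))*((3 + (2 - 3*3)) + 8) = -272*((3 + (2 - 9)) + 8) = -272*((3 - 7) + 8) = -272*(-4 + 8) = -272*4 = -1088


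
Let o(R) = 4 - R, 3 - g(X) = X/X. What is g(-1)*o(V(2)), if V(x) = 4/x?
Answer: 4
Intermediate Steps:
g(X) = 2 (g(X) = 3 - X/X = 3 - 1*1 = 3 - 1 = 2)
g(-1)*o(V(2)) = 2*(4 - 4/2) = 2*(4 - 1*2) = 2*(4 - 2) = 2*2 = 4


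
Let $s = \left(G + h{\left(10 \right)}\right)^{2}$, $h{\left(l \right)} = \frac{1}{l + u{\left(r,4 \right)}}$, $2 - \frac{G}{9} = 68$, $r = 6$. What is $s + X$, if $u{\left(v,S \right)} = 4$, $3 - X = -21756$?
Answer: $\frac{73403989}{196} \approx 3.7451 \cdot 10^{5}$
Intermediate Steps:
$G = -594$ ($G = 18 - 612 = -594$)
$X = 21759$ ($X = 3 - -21756 = 3 + 21756 = 21759$)
$h{\left(l \right)} = \frac{1}{4 + l}$ ($h{\left(l \right)} = \frac{1}{l + 4} = \frac{1}{4 + l}$)
$s = \frac{69139225}{196}$ ($s = \left(-594 + \frac{1}{4 + 10}\right)^{2} = \left(-594 + \frac{1}{14}\right)^{2} = \left(- \frac{8315}{14}\right)^{2} = \frac{69139225}{196} \approx 3.5275 \cdot 10^{5}$)
$s + X = \frac{69139225}{196} + 21759 = \frac{73403989}{196}$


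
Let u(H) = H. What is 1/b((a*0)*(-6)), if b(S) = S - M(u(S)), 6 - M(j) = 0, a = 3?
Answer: -⅙ ≈ -0.16667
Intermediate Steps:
M(j) = 6 (M(j) = 6 - 1*0 = 6 + 0 = 6)
b(S) = -6 + S (b(S) = S - 1*6 = S - 6 = -6 + S)
1/b((a*0)*(-6)) = 1/(-6 + (3*0)*(-6)) = 1/(-6 + 0*(-6)) = 1/(-6 + 0) = 1/(-6) = -⅙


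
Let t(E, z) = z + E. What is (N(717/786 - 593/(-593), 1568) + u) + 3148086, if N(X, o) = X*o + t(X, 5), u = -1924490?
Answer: 321369531/262 ≈ 1.2266e+6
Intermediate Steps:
t(E, z) = E + z
N(X, o) = 5 + X + X*o (N(X, o) = X*o + (X + 5) = X*o + (5 + X) = 5 + X + X*o)
(N(717/786 - 593/(-593), 1568) + u) + 3148086 = ((5 + (717/786 - 593/(-593)) + (717/786 - 593/(-593))*1568) - 1924490) + 3148086 = ((5 + (717*(1/786) - 593*(-1/593)) + (717*(1/786) - 593*(-1/593))*1568) - 1924490) + 3148086 = ((5 + (239/262 + 1) + (239/262 + 1)*1568) - 1924490) + 3148086 = ((5 + 501/262 + (501/262)*1568) - 1924490) + 3148086 = ((5 + 501/262 + 392784/131) - 1924490) + 3148086 = (787379/262 - 1924490) + 3148086 = -503429001/262 + 3148086 = 321369531/262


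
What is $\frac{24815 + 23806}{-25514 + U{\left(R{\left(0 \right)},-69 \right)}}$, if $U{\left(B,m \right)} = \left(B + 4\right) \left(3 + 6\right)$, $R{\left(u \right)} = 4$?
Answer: $- \frac{48621}{25442} \approx -1.9111$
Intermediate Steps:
$U{\left(B,m \right)} = 36 + 9 B$ ($U{\left(B,m \right)} = \left(4 + B\right) 9 = 36 + 9 B$)
$\frac{24815 + 23806}{-25514 + U{\left(R{\left(0 \right)},-69 \right)}} = \frac{24815 + 23806}{-25514 + \left(36 + 9 \cdot 4\right)} = \frac{48621}{-25514 + \left(36 + 36\right)} = \frac{48621}{-25514 + 72} = \frac{48621}{-25442} = 48621 \left(- \frac{1}{25442}\right) = - \frac{48621}{25442}$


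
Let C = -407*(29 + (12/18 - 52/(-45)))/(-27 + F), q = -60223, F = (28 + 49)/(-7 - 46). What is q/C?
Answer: -4086732780/29918977 ≈ -136.59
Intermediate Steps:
F = -77/53 (F = 77/(-53) = 77*(-1/53) = -77/53 ≈ -1.4528)
C = 29918977/67860 (C = -407*(29 + (12/18 - 52/(-45)))/(-27 - 77/53) = -407*(29 + (12*(1/18) - 52*(-1/45)))/(-1508/53) = -407*(29 + (⅔ + 52/45))*(-53)/1508 = -407*(29 + 82/45)*(-53)/1508 = -564509*(-53)/(45*1508) = -407*(-73511/67860) = 29918977/67860 ≈ 440.89)
q/C = -60223/29918977/67860 = -60223*67860/29918977 = -4086732780/29918977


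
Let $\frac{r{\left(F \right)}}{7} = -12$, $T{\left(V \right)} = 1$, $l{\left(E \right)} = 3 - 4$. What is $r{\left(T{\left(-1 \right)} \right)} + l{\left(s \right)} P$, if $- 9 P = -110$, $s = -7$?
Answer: $- \frac{866}{9} \approx -96.222$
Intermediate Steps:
$l{\left(E \right)} = -1$ ($l{\left(E \right)} = 3 - 4 = -1$)
$r{\left(F \right)} = -84$ ($r{\left(F \right)} = 7 \left(-12\right) = -84$)
$P = \frac{110}{9}$ ($P = \left(- \frac{1}{9}\right) \left(-110\right) = \frac{110}{9} \approx 12.222$)
$r{\left(T{\left(-1 \right)} \right)} + l{\left(s \right)} P = -84 - \frac{110}{9} = - \frac{866}{9}$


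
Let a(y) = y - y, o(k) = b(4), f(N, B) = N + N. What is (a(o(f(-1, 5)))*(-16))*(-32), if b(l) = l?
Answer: 0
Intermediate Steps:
f(N, B) = 2*N
o(k) = 4
a(y) = 0
(a(o(f(-1, 5)))*(-16))*(-32) = (0*(-16))*(-32) = 0*(-32) = 0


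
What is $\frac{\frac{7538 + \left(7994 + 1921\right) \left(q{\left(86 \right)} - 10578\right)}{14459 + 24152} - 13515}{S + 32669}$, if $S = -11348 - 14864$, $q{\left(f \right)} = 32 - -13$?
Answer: $- \frac{626254822}{249311227} \approx -2.5119$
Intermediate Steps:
$q{\left(f \right)} = 45$ ($q{\left(f \right)} = 32 + 13 = 45$)
$S = -26212$ ($S = -11348 - 14864 = -26212$)
$\frac{\frac{7538 + \left(7994 + 1921\right) \left(q{\left(86 \right)} - 10578\right)}{14459 + 24152} - 13515}{S + 32669} = \frac{\frac{7538 + \left(7994 + 1921\right) \left(45 - 10578\right)}{14459 + 24152} - 13515}{-26212 + 32669} = \frac{\frac{7538 + 9915 \left(-10533\right)}{38611} - 13515}{6457} = \left(\left(7538 - 104434695\right) \frac{1}{38611} - 13515\right) \frac{1}{6457} = \left(\left(-104427157\right) \frac{1}{38611} - 13515\right) \frac{1}{6457} = \left(- \frac{104427157}{38611} - 13515\right) \frac{1}{6457} = \left(- \frac{626254822}{38611}\right) \frac{1}{6457} = - \frac{626254822}{249311227}$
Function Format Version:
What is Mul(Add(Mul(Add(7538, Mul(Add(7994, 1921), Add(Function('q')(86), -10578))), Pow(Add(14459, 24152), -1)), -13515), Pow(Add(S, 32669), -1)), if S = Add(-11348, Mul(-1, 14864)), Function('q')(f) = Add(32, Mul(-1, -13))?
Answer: Rational(-626254822, 249311227) ≈ -2.5119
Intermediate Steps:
Function('q')(f) = 45 (Function('q')(f) = Add(32, 13) = 45)
S = -26212 (S = Add(-11348, -14864) = -26212)
Mul(Add(Mul(Add(7538, Mul(Add(7994, 1921), Add(Function('q')(86), -10578))), Pow(Add(14459, 24152), -1)), -13515), Pow(Add(S, 32669), -1)) = Mul(Add(Mul(Add(7538, Mul(Add(7994, 1921), Add(45, -10578))), Pow(Add(14459, 24152), -1)), -13515), Pow(Add(-26212, 32669), -1)) = Mul(Add(Mul(Add(7538, Mul(9915, -10533)), Pow(38611, -1)), -13515), Pow(6457, -1)) = Mul(Add(Mul(Add(7538, -104434695), Rational(1, 38611)), -13515), Rational(1, 6457)) = Mul(Add(Mul(-104427157, Rational(1, 38611)), -13515), Rational(1, 6457)) = Mul(Add(Rational(-104427157, 38611), -13515), Rational(1, 6457)) = Mul(Rational(-626254822, 38611), Rational(1, 6457)) = Rational(-626254822, 249311227)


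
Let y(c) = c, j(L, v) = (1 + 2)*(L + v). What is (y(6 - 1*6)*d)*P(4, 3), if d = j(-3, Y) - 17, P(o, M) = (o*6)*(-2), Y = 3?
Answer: 0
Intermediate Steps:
j(L, v) = 3*L + 3*v (j(L, v) = 3*(L + v) = 3*L + 3*v)
P(o, M) = -12*o (P(o, M) = (6*o)*(-2) = -12*o)
d = -17 (d = (3*(-3) + 3*3) - 17 = (-9 + 9) - 17 = 0 - 17 = -17)
(y(6 - 1*6)*d)*P(4, 3) = ((6 - 1*6)*(-17))*(-12*4) = ((6 - 6)*(-17))*(-48) = (0*(-17))*(-48) = 0*(-48) = 0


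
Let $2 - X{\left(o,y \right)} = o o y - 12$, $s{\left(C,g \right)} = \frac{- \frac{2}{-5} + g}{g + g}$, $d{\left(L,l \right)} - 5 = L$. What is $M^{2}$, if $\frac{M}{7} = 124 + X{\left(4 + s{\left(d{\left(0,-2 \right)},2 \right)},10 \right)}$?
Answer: $\frac{6635776}{25} \approx 2.6543 \cdot 10^{5}$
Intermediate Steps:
$d{\left(L,l \right)} = 5 + L$
$s{\left(C,g \right)} = \frac{\frac{2}{5} + g}{2 g}$ ($s{\left(C,g \right)} = \frac{\left(-2\right) \left(- \frac{1}{5}\right) + g}{2 g} = \left(\frac{2}{5} + g\right) \frac{1}{2 g} = \frac{\frac{2}{5} + g}{2 g}$)
$X{\left(o,y \right)} = 14 - y o^{2}$ ($X{\left(o,y \right)} = 2 - \left(o o y - 12\right) = 2 - \left(o^{2} y - 12\right) = 2 - \left(y o^{2} - 12\right) = 2 - \left(-12 + y o^{2}\right) = 14 - y o^{2}$)
$M = - \frac{2576}{5}$ ($M = 7 \left(124 + \left(14 - 10 \left(4 + \frac{2 + 5 \cdot 2}{10 \cdot 2}\right)^{2}\right)\right) = 7 \left(124 + \left(14 - 10 \left(4 + \frac{1}{10} \cdot \frac{1}{2} \left(2 + 10\right)\right)^{2}\right)\right) = 7 \left(124 + \left(14 - 10 \left(4 + \frac{1}{10} \cdot \frac{1}{2} \cdot 12\right)^{2}\right)\right) = 7 \left(124 + \left(14 - 10 \left(4 + \frac{3}{5}\right)^{2}\right)\right) = 7 \left(124 + \left(14 - 10 \left(\frac{23}{5}\right)^{2}\right)\right) = 7 \left(124 + \left(14 - 10 \cdot \frac{529}{25}\right)\right) = 7 \left(124 + \left(14 - \frac{1058}{5}\right)\right) = 7 \left(124 - \frac{988}{5}\right) = 7 \left(- \frac{368}{5}\right) = - \frac{2576}{5} \approx -515.2$)
$M^{2} = \left(- \frac{2576}{5}\right)^{2} = \frac{6635776}{25}$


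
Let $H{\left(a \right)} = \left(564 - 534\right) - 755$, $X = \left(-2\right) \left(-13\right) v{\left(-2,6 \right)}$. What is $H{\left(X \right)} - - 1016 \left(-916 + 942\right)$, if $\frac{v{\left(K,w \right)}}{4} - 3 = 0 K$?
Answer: $25691$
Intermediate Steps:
$v{\left(K,w \right)} = 12$ ($v{\left(K,w \right)} = 12 + 4 \cdot 0 K = 12 + 4 \cdot 0 = 12 + 0 = 12$)
$X = 312$ ($X = \left(-2\right) \left(-13\right) 12 = 26 \cdot 12 = 312$)
$H{\left(a \right)} = -725$ ($H{\left(a \right)} = 30 - 755 = -725$)
$H{\left(X \right)} - - 1016 \left(-916 + 942\right) = -725 - - 1016 \left(-916 + 942\right) = -725 - \left(-1016\right) 26 = -725 - -26416 = -725 + 26416 = 25691$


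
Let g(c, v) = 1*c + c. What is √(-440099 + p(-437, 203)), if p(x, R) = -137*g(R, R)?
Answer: I*√495721 ≈ 704.07*I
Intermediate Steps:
g(c, v) = 2*c (g(c, v) = c + c = 2*c)
p(x, R) = -274*R
√(-440099 + p(-437, 203)) = √(-440099 - 274*203) = √(-440099 - 55622) = √(-495721) = I*√495721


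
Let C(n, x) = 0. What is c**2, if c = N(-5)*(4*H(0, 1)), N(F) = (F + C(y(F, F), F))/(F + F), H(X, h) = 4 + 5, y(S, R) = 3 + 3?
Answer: 324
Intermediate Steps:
y(S, R) = 6
H(X, h) = 9
N(F) = 1/2 (N(F) = (F + 0)/(F + F) = F/((2*F)) = F*(1/(2*F)) = 1/2)
c = 18 (c = (4*9)/2 = (1/2)*36 = 18)
c**2 = 18**2 = 324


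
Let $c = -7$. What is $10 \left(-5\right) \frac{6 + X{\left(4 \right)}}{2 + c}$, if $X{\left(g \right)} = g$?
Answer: $100$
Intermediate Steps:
$10 \left(-5\right) \frac{6 + X{\left(4 \right)}}{2 + c} = 10 \left(-5\right) \frac{6 + 4}{2 - 7} = - 50 \frac{10}{-5} = - 50 \cdot 10 \left(- \frac{1}{5}\right) = \left(-50\right) \left(-2\right) = 100$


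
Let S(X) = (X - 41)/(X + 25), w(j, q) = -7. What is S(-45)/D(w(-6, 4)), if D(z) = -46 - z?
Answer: -43/390 ≈ -0.11026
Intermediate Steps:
S(X) = (-41 + X)/(25 + X)
S(-45)/D(w(-6, 4)) = ((-41 - 45)/(25 - 45))/(-46 - 1*(-7)) = (-86/(-20))/(-46 + 7) = -1/20*(-86)/(-39) = (43/10)*(-1/39) = -43/390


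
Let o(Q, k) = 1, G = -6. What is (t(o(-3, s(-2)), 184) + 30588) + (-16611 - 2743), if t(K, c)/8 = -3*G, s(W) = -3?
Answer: 11378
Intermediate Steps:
t(K, c) = 144 (t(K, c) = 8*(-3*(-6)) = 8*18 = 144)
(t(o(-3, s(-2)), 184) + 30588) + (-16611 - 2743) = (144 + 30588) + (-16611 - 2743) = 30732 - 19354 = 11378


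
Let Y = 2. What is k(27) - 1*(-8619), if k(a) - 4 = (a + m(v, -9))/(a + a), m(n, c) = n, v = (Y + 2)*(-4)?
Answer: 465653/54 ≈ 8623.2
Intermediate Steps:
v = -16 (v = (2 + 2)*(-4) = 4*(-4) = -16)
k(a) = 4 + (-16 + a)/(2*a) (k(a) = 4 + (a - 16)/(a + a) = 4 + (-16 + a)/((2*a)) = 4 + (-16 + a)*(1/(2*a)) = 4 + (-16 + a)/(2*a))
k(27) - 1*(-8619) = (9/2 - 8/27) - 1*(-8619) = (9/2 - 8*1/27) + 8619 = (9/2 - 8/27) + 8619 = 227/54 + 8619 = 465653/54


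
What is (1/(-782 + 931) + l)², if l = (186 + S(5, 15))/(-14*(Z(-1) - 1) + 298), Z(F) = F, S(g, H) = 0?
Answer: 196560400/589858369 ≈ 0.33323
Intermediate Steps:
l = 93/163 (l = (186 + 0)/(-14*(-1 - 1) + 298) = 186/(-14*(-2) + 298) = 186/(28 + 298) = 186/326 = 186*(1/326) = 93/163 ≈ 0.57055)
(1/(-782 + 931) + l)² = (1/(-782 + 931) + 93/163)² = (1/149 + 93/163)² = (14020/24287)² = 196560400/589858369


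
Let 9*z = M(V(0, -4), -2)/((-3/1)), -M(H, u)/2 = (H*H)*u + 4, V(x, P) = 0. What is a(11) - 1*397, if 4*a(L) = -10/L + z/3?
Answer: -707815/1782 ≈ -397.20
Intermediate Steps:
M(H, u) = -8 - 2*u*H² (M(H, u) = -2*((H*H)*u + 4) = -2*(H²*u + 4) = -2*(u*H² + 4) = -2*(4 + u*H²) = -8 - 2*u*H²)
z = 8/27 (z = ((-8 - 2*(-2)*0²)/((-3/1)))/9 = ((-8 - 2*(-2)*0)/((-3*1)))/9 = ((-8 + 0)/(-3))/9 = (-8*(-⅓))/9 = (⅑)*(8/3) = 8/27 ≈ 0.29630)
a(L) = 2/81 - 5/(2*L) (a(L) = (-10/L + (8/27)/3)/4 = (-10/L + (8/27)*(⅓))/4 = (-10/L + 8/81)/4 = (8/81 - 10/L)/4 = 2/81 - 5/(2*L))
a(11) - 1*397 = (1/162)*(-405 + 4*11)/11 - 1*397 = (1/162)*(1/11)*(-405 + 44) - 397 = (1/162)*(1/11)*(-361) - 397 = -361/1782 - 397 = -707815/1782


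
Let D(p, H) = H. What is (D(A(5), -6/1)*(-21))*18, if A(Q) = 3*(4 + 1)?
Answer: 2268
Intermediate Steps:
A(Q) = 15 (A(Q) = 3*5 = 15)
(D(A(5), -6/1)*(-21))*18 = (-6/1*(-21))*18 = (-6*1*(-21))*18 = -6*(-21)*18 = 126*18 = 2268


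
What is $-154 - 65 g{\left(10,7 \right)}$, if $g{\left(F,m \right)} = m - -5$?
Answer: $-934$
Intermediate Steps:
$g{\left(F,m \right)} = 5 + m$ ($g{\left(F,m \right)} = m + 5 = 5 + m$)
$-154 - 65 g{\left(10,7 \right)} = -154 - 65 \left(5 + 7\right) = -154 - 780 = -934$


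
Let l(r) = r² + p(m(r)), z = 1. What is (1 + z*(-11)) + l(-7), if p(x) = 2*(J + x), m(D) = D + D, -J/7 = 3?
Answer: -31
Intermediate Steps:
J = -21 (J = -7*3 = -21)
m(D) = 2*D
p(x) = -42 + 2*x (p(x) = 2*(-21 + x) = -42 + 2*x)
l(r) = -42 + r² + 4*r (l(r) = r² + (-42 + 2*(2*r)) = r² + (-42 + 4*r) = -42 + r² + 4*r)
(1 + z*(-11)) + l(-7) = (1 + 1*(-11)) + (-42 + (-7)² + 4*(-7)) = (1 - 11) + (-42 + 49 - 28) = -10 - 21 = -31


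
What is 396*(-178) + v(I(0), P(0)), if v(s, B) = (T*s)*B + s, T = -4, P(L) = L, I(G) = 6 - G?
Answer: -70482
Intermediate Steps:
v(s, B) = s - 4*B*s (v(s, B) = (-4*s)*B + s = -4*B*s + s = s - 4*B*s)
396*(-178) + v(I(0), P(0)) = 396*(-178) + (6 - 1*0)*(1 - 4*0) = -70488 + (6 + 0)*(1 + 0) = -70488 + 6*1 = -70488 + 6 = -70482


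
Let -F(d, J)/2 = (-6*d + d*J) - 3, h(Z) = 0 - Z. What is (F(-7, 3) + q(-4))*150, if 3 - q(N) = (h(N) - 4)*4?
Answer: -4950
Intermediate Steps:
h(Z) = -Z
F(d, J) = 6 + 12*d - 2*J*d (F(d, J) = -2*((-6*d + d*J) - 3) = -2*((-6*d + J*d) - 3) = -2*(-3 - 6*d + J*d) = 6 + 12*d - 2*J*d)
q(N) = 19 + 4*N (q(N) = 3 - (-N - 4)*4 = 3 - (-4 - N)*4 = 3 - (-16 - 4*N) = 3 + (16 + 4*N) = 19 + 4*N)
(F(-7, 3) + q(-4))*150 = ((6 + 12*(-7) - 2*3*(-7)) + (19 + 4*(-4)))*150 = ((6 - 84 + 42) + (19 - 16))*150 = (-36 + 3)*150 = -33*150 = -4950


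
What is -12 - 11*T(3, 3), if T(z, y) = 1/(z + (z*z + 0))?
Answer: -155/12 ≈ -12.917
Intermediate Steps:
T(z, y) = 1/(z + z**2) (T(z, y) = 1/(z + (z**2 + 0)) = 1/(z + z**2))
-12 - 11*T(3, 3) = -12 - 11/(3*(1 + 3)) = -12 - 11/(3*4) = -12 - 11*1/12 = -12 - 11/12 = -155/12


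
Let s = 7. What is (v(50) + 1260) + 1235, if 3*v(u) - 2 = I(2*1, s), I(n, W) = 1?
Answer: 2496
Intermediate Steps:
v(u) = 1 (v(u) = ⅔ + (⅓)*1 = ⅔ + ⅓ = 1)
(v(50) + 1260) + 1235 = (1 + 1260) + 1235 = 1261 + 1235 = 2496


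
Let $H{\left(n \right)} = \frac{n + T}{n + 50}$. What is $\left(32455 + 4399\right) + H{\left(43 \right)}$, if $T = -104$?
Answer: $\frac{3427361}{93} \approx 36853.0$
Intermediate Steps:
$H{\left(n \right)} = \frac{-104 + n}{50 + n}$ ($H{\left(n \right)} = \frac{n - 104}{n + 50} = \frac{-104 + n}{50 + n}$)
$\left(32455 + 4399\right) + H{\left(43 \right)} = \left(32455 + 4399\right) + \frac{-104 + 43}{50 + 43} = 36854 + \frac{1}{93} \left(-61\right) = 36854 - \frac{61}{93} = \frac{3427361}{93}$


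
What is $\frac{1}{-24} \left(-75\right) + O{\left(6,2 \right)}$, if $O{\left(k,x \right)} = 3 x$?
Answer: $\frac{73}{8} \approx 9.125$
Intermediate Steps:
$\frac{1}{-24} \left(-75\right) + O{\left(6,2 \right)} = \frac{1}{-24} \left(-75\right) + 3 \cdot 2 = \left(- \frac{1}{24}\right) \left(-75\right) + 6 = \frac{25}{8} + 6 = \frac{73}{8}$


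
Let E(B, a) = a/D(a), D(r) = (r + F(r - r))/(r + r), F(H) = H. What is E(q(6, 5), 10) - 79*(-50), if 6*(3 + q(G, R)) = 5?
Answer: 3970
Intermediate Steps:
D(r) = ½ (D(r) = (r + (r - r))/(r + r) = (r + 0)/((2*r)) = r*(1/(2*r)) = ½)
q(G, R) = -13/6 (q(G, R) = -3 + (⅙)*5 = -3 + ⅚ = -13/6)
E(B, a) = 2*a (E(B, a) = a/(½) = a*2 = 2*a)
E(q(6, 5), 10) - 79*(-50) = 2*10 - 79*(-50) = 20 + 3950 = 3970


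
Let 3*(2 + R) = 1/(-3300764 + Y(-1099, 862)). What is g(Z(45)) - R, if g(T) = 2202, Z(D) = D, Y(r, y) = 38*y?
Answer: 21608068897/9804024 ≈ 2204.0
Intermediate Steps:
R = -19608049/9804024 (R = -2 + 1/(3*(-3300764 + 38*862)) = -2 + 1/(3*(-3300764 + 32756)) = -2 + (1/3)/(-3268008) = -2 + (1/3)*(-1/3268008) = -2 - 1/9804024 = -19608049/9804024 ≈ -2.0000)
g(Z(45)) - R = 2202 - 1*(-19608049/9804024) = 2202 + 19608049/9804024 = 21608068897/9804024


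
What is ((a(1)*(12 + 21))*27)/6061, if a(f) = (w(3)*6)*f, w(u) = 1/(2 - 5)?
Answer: -162/551 ≈ -0.29401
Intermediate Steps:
w(u) = -⅓ (w(u) = 1/(-3) = -⅓)
a(f) = -2*f (a(f) = (-⅓*6)*f = -2*f)
((a(1)*(12 + 21))*27)/6061 = (((-2*1)*(12 + 21))*27)/6061 = (-2*33*27)*(1/6061) = -66*27*(1/6061) = -1782*1/6061 = -162/551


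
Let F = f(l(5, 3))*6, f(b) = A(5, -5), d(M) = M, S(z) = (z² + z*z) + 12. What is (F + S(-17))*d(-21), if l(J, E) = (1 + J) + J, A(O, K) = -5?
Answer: -11760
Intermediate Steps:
l(J, E) = 1 + 2*J
S(z) = 12 + 2*z² (S(z) = (z² + z²) + 12 = 2*z² + 12 = 12 + 2*z²)
f(b) = -5
F = -30 (F = -5*6 = -30)
(F + S(-17))*d(-21) = (-30 + (12 + 2*(-17)²))*(-21) = (-30 + (12 + 2*289))*(-21) = (-30 + (12 + 578))*(-21) = (-30 + 590)*(-21) = 560*(-21) = -11760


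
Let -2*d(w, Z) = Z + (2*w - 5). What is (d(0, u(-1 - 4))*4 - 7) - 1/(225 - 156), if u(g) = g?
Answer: 896/69 ≈ 12.986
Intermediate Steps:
d(w, Z) = 5/2 - w - Z/2 (d(w, Z) = -(Z + (2*w - 5))/2 = -(Z + (-5 + 2*w))/2 = -(-5 + Z + 2*w)/2 = 5/2 - w - Z/2)
(d(0, u(-1 - 4))*4 - 7) - 1/(225 - 156) = ((5/2 - 1*0 - (-1 - 4)/2)*4 - 7) - 1/(225 - 156) = ((5/2 + 0 - ½*(-5))*4 - 7) - 1/69 = ((5/2 + 0 + 5/2)*4 - 7) - 1*1/69 = (5*4 - 7) - 1/69 = (20 - 7) - 1/69 = 13 - 1/69 = 896/69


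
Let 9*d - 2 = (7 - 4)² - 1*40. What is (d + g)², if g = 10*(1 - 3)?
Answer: 43681/81 ≈ 539.27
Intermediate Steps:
g = -20 (g = 10*(-2) = -20)
d = -29/9 (d = 2/9 + ((7 - 4)² - 1*40)/9 = 2/9 + (3² - 40)/9 = 2/9 + (9 - 40)/9 = 2/9 + (⅑)*(-31) = 2/9 - 31/9 = -29/9 ≈ -3.2222)
(d + g)² = (-29/9 - 20)² = (-209/9)² = 43681/81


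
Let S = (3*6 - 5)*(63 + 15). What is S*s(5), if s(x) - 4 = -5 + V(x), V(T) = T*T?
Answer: 24336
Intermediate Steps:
V(T) = T²
S = 1014 (S = (18 - 5)*78 = 13*78 = 1014)
s(x) = -1 + x² (s(x) = 4 + (-5 + x²) = -1 + x²)
S*s(5) = 1014*(-1 + 5²) = 1014*(-1 + 25) = 1014*24 = 24336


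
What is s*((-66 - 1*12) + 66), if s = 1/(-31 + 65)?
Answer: -6/17 ≈ -0.35294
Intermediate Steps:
s = 1/34 ≈ 0.029412
s*((-66 - 1*12) + 66) = ((-66 - 1*12) + 66)/34 = ((-66 - 12) + 66)/34 = (-78 + 66)/34 = (1/34)*(-12) = -6/17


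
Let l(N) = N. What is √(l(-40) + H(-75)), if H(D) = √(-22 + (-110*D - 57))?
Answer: √(-40 + √8171) ≈ 7.0988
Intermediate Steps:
H(D) = √(-79 - 110*D) (H(D) = √(-22 + (-57 - 110*D)) = √(-79 - 110*D))
√(l(-40) + H(-75)) = √(-40 + √(-79 - 110*(-75))) = √(-40 + √(-79 + 8250)) = √(-40 + √8171)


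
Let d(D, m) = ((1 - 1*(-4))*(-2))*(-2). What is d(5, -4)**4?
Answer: 160000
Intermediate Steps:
d(D, m) = 20 (d(D, m) = ((1 + 4)*(-2))*(-2) = (5*(-2))*(-2) = -10*(-2) = 20)
d(5, -4)**4 = 20**4 = 160000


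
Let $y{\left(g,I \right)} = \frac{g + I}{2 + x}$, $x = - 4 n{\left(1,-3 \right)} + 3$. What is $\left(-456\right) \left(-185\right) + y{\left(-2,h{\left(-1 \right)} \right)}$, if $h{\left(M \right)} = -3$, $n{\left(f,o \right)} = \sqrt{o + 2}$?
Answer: $\frac{3458735}{41} - \frac{20 i}{41} \approx 84359.0 - 0.4878 i$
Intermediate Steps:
$n{\left(f,o \right)} = \sqrt{2 + o}$
$x = 3 - 4 i$ ($x = - 4 \sqrt{2 - 3} + 3 = - 4 \sqrt{-1} + 3 = - 4 i + 3 = 3 - 4 i \approx 3.0 - 4.0 i$)
$y{\left(g,I \right)} = \frac{\left(5 + 4 i\right) \left(I + g\right)}{41}$ ($y{\left(g,I \right)} = \frac{g + I}{2 + \left(3 - 4 i\right)} = \frac{I + g}{5 - 4 i} = \left(I + g\right) \frac{5 + 4 i}{41} = \frac{\left(5 + 4 i\right) \left(I + g\right)}{41}$)
$\left(-456\right) \left(-185\right) + y{\left(-2,h{\left(-1 \right)} \right)} = \left(-456\right) \left(-185\right) + \frac{\left(5 + 4 i\right) \left(-3 - 2\right)}{41} = 84360 + \frac{1}{41} \left(5 + 4 i\right) \left(-5\right) = 84360 - \left(\frac{25}{41} + \frac{20 i}{41}\right) = \frac{3458735}{41} - \frac{20 i}{41}$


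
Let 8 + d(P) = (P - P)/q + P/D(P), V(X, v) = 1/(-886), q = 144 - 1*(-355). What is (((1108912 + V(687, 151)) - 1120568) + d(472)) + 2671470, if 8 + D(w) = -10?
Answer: 21209083939/7974 ≈ 2.6598e+6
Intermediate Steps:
q = 499 (q = 144 + 355 = 499)
D(w) = -18 (D(w) = -8 - 10 = -18)
V(X, v) = -1/886
d(P) = -8 - P/18 (d(P) = -8 + ((P - P)/499 + P/(-18)) = -8 + (0*(1/499) + P*(-1/18)) = -8 + (0 - P/18) = -8 - P/18)
(((1108912 + V(687, 151)) - 1120568) + d(472)) + 2671470 = (((1108912 - 1/886) - 1120568) + (-8 - 1/18*472)) + 2671470 = ((982496031/886 - 1120568) + (-8 - 236/9)) + 2671470 = (-10327217/886 - 308/9) + 2671470 = -93217841/7974 + 2671470 = 21209083939/7974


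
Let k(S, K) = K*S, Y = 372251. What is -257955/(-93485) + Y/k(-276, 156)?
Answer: -4738674851/805018032 ≈ -5.8864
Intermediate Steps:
-257955/(-93485) + Y/k(-276, 156) = -257955/(-93485) + 372251/((156*(-276))) = -257955*(-1/93485) + 372251/(-43056) = 51591/18697 + 372251*(-1/43056) = 51591/18697 - 372251/43056 = -4738674851/805018032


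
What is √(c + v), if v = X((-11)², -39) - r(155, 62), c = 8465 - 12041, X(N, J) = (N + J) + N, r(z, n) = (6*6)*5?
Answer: I*√3553 ≈ 59.607*I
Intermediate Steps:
r(z, n) = 180 (r(z, n) = 36*5 = 180)
X(N, J) = J + 2*N (X(N, J) = (J + N) + N = J + 2*N)
c = -3576
v = 23 (v = (-39 + 2*(-11)²) - 1*180 = (-39 + 2*121) - 180 = (-39 + 242) - 180 = 203 - 180 = 23)
√(c + v) = √(-3576 + 23) = √(-3553) = I*√3553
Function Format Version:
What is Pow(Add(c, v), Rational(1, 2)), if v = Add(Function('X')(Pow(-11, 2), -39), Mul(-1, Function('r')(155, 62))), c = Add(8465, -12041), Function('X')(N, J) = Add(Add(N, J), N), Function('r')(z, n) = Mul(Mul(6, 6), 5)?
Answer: Mul(I, Pow(3553, Rational(1, 2))) ≈ Mul(59.607, I)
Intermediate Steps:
Function('r')(z, n) = 180 (Function('r')(z, n) = Mul(36, 5) = 180)
Function('X')(N, J) = Add(J, Mul(2, N)) (Function('X')(N, J) = Add(Add(J, N), N) = Add(J, Mul(2, N)))
c = -3576
v = 23 (v = Add(Add(-39, Mul(2, Pow(-11, 2))), Mul(-1, 180)) = Add(Add(-39, Mul(2, 121)), -180) = Add(Add(-39, 242), -180) = Add(203, -180) = 23)
Pow(Add(c, v), Rational(1, 2)) = Pow(Add(-3576, 23), Rational(1, 2)) = Pow(-3553, Rational(1, 2)) = Mul(I, Pow(3553, Rational(1, 2)))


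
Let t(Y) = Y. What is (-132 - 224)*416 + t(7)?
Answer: -148089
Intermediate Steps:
(-132 - 224)*416 + t(7) = (-132 - 224)*416 + 7 = -356*416 + 7 = -148096 + 7 = -148089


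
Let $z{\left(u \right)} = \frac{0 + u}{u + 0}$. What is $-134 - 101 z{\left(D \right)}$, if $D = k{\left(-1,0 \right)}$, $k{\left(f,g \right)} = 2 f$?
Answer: $-235$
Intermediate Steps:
$D = -2$ ($D = 2 \left(-1\right) = -2$)
$z{\left(u \right)} = 1$ ($z{\left(u \right)} = \frac{u}{u} = 1$)
$-134 - 101 z{\left(D \right)} = -134 - 101 = -235$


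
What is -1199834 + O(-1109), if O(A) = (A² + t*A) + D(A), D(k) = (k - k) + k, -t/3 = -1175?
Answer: -3880287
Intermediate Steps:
t = 3525 (t = -3*(-1175) = 3525)
D(k) = k (D(k) = 0 + k = k)
O(A) = A² + 3526*A (O(A) = (A² + 3525*A) + A = A² + 3526*A)
-1199834 + O(-1109) = -1199834 - 1109*(3526 - 1109) = -1199834 - 1109*2417 = -1199834 - 2680453 = -3880287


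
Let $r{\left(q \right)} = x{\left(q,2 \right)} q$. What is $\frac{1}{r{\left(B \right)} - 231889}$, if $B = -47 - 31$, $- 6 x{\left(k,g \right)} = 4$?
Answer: $- \frac{1}{231837} \approx -4.3134 \cdot 10^{-6}$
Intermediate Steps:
$x{\left(k,g \right)} = - \frac{2}{3}$ ($x{\left(k,g \right)} = \left(- \frac{1}{6}\right) 4 = - \frac{2}{3}$)
$B = -78$ ($B = -47 - 31 = -78$)
$r{\left(q \right)} = - \frac{2 q}{3}$
$\frac{1}{r{\left(B \right)} - 231889} = \frac{1}{\left(- \frac{2}{3}\right) \left(-78\right) - 231889} = \frac{1}{52 - 231889} = \frac{1}{-231837} = - \frac{1}{231837}$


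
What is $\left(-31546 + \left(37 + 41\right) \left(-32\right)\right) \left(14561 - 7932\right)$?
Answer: $-225664418$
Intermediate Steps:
$\left(-31546 + \left(37 + 41\right) \left(-32\right)\right) \left(14561 - 7932\right) = \left(-31546 + 78 \left(-32\right)\right) 6629 = \left(-31546 - 2496\right) 6629 = \left(-34042\right) 6629 = -225664418$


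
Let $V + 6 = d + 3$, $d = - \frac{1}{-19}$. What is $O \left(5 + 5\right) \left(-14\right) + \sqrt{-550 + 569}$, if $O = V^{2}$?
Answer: $- \frac{439040}{361} + \sqrt{19} \approx -1211.8$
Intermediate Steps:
$d = \frac{1}{19}$ ($d = \left(-1\right) \left(- \frac{1}{19}\right) = \frac{1}{19} \approx 0.052632$)
$V = - \frac{56}{19}$ ($V = -6 + \left(\frac{1}{19} + 3\right) = -6 + \frac{58}{19} = - \frac{56}{19} \approx -2.9474$)
$O = \frac{3136}{361}$ ($O = \left(- \frac{56}{19}\right)^{2} = \frac{3136}{361} \approx 8.687$)
$O \left(5 + 5\right) \left(-14\right) + \sqrt{-550 + 569} = \frac{3136 \left(5 + 5\right) \left(-14\right)}{361} + \sqrt{-550 + 569} = \frac{3136 \cdot 10 \left(-14\right)}{361} + \sqrt{19} = \frac{3136}{361} \left(-140\right) + \sqrt{19} = - \frac{439040}{361} + \sqrt{19}$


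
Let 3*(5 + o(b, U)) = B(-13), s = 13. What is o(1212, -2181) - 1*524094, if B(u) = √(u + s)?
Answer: -524099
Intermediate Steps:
B(u) = √(13 + u) (B(u) = √(u + 13) = √(13 + u))
o(b, U) = -5 (o(b, U) = -5 + √(13 - 13)/3 = -5 + √0/3 = -5 + (⅓)*0 = -5 + 0 = -5)
o(1212, -2181) - 1*524094 = -5 - 1*524094 = -5 - 524094 = -524099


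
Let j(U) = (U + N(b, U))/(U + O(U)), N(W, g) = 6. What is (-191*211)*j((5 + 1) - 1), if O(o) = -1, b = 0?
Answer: -443311/4 ≈ -1.1083e+5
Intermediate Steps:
j(U) = (6 + U)/(-1 + U) (j(U) = (U + 6)/(U - 1) = (6 + U)/(-1 + U))
(-191*211)*j((5 + 1) - 1) = (-191*211)*((6 + ((5 + 1) - 1))/(-1 + ((5 + 1) - 1))) = -40301*(6 + (6 - 1))/(-1 + (6 - 1)) = -40301*(6 + 5)/(-1 + 5) = -40301*11/4 = -443311/4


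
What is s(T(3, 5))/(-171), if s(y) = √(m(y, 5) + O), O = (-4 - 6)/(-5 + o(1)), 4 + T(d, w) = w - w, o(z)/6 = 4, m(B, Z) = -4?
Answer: -I*√1634/3249 ≈ -0.012442*I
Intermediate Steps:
o(z) = 24 (o(z) = 6*4 = 24)
T(d, w) = -4 (T(d, w) = -4 + (w - w) = -4 + 0 = -4)
O = -10/19 (O = (-4 - 6)/(-5 + 24) = -10/19 ≈ -0.52632)
s(y) = I*√1634/19 (s(y) = √(-4 - 10/19) = √(-86/19) = I*√1634/19)
s(T(3, 5))/(-171) = (I*√1634/19)/(-171) = (I*√1634/19)*(-1/171) = -I*√1634/3249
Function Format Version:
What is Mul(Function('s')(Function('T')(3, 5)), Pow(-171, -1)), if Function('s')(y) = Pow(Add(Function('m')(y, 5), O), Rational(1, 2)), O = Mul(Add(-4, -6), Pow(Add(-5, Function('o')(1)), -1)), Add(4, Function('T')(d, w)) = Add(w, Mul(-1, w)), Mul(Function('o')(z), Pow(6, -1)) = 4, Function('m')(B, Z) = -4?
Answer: Mul(Rational(-1, 3249), I, Pow(1634, Rational(1, 2))) ≈ Mul(-0.012442, I)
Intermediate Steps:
Function('o')(z) = 24 (Function('o')(z) = Mul(6, 4) = 24)
Function('T')(d, w) = -4 (Function('T')(d, w) = Add(-4, Add(w, Mul(-1, w))) = Add(-4, 0) = -4)
O = Rational(-10, 19) (O = Mul(Add(-4, -6), Pow(Add(-5, 24), -1)) = Mul(-10, Pow(19, -1)) = Mul(-10, Rational(1, 19)) = Rational(-10, 19) ≈ -0.52632)
Function('s')(y) = Mul(Rational(1, 19), I, Pow(1634, Rational(1, 2))) (Function('s')(y) = Pow(Add(-4, Rational(-10, 19)), Rational(1, 2)) = Pow(Rational(-86, 19), Rational(1, 2)) = Mul(Rational(1, 19), I, Pow(1634, Rational(1, 2))))
Mul(Function('s')(Function('T')(3, 5)), Pow(-171, -1)) = Mul(Mul(Rational(1, 19), I, Pow(1634, Rational(1, 2))), Pow(-171, -1)) = Mul(Mul(Rational(1, 19), I, Pow(1634, Rational(1, 2))), Rational(-1, 171)) = Mul(Rational(-1, 3249), I, Pow(1634, Rational(1, 2)))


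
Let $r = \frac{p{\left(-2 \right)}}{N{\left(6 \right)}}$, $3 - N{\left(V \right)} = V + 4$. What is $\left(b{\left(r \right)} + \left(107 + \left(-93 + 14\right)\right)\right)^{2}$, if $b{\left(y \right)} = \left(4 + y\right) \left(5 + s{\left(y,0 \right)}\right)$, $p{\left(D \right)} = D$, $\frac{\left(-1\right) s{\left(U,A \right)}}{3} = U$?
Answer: $\frac{5026564}{2401} \approx 2093.5$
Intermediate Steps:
$s{\left(U,A \right)} = - 3 U$
$N{\left(V \right)} = -1 - V$ ($N{\left(V \right)} = 3 - \left(V + 4\right) = 3 - \left(4 + V\right) = -1 - V$)
$r = \frac{2}{7}$ ($r = - \frac{2}{-1 - 6} = - \frac{2}{-7} = \left(-2\right) \left(- \frac{1}{7}\right) = \frac{2}{7} \approx 0.28571$)
$b{\left(y \right)} = \left(4 + y\right) \left(5 - 3 y\right)$
$\left(b{\left(r \right)} + \left(107 + \left(-93 + 14\right)\right)\right)^{2} = \left(\left(20 - 2 - 3 \left(\frac{2}{7}\right)^{2}\right) + \left(107 + \left(-93 + 14\right)\right)\right)^{2} = \left(\left(20 - 2 - \frac{12}{49}\right) + \left(107 - 79\right)\right)^{2} = \left(\left(20 - 2 - \frac{12}{49}\right) + 28\right)^{2} = \left(\frac{870}{49} + 28\right)^{2} = \left(\frac{2242}{49}\right)^{2} = \frac{5026564}{2401}$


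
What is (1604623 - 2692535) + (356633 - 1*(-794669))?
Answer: 63390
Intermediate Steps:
(1604623 - 2692535) + (356633 - 1*(-794669)) = -1087912 + (356633 + 794669) = -1087912 + 1151302 = 63390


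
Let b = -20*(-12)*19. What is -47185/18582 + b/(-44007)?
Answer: -720401405/272579358 ≈ -2.6429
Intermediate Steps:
b = 4560 (b = 240*19 = 4560)
-47185/18582 + b/(-44007) = -47185/18582 + 4560/(-44007) = -47185*1/18582 + 4560*(-1/44007) = -47185/18582 - 1520/14669 = -720401405/272579358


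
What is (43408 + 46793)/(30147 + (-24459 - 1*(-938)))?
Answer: 90201/6626 ≈ 13.613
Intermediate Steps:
(43408 + 46793)/(30147 + (-24459 - 1*(-938))) = 90201/(30147 + (-24459 + 938)) = 90201/(30147 - 23521) = 90201/6626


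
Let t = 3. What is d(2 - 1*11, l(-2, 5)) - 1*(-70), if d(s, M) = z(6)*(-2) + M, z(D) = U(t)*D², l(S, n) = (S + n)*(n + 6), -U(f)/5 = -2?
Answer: -617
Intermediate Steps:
U(f) = 10 (U(f) = -5*(-2) = 10)
l(S, n) = (6 + n)*(S + n) (l(S, n) = (S + n)*(6 + n) = (6 + n)*(S + n))
z(D) = 10*D²
d(s, M) = -720 + M (d(s, M) = (10*6²)*(-2) + M = (10*36)*(-2) + M = 360*(-2) + M = -720 + M)
d(2 - 1*11, l(-2, 5)) - 1*(-70) = (-720 + (5² + 6*(-2) + 6*5 - 2*5)) - 1*(-70) = (-720 + (25 - 12 + 30 - 10)) + 70 = (-720 + 33) + 70 = -687 + 70 = -617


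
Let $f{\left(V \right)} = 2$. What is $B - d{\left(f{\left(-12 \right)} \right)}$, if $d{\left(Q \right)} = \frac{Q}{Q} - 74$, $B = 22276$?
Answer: $22349$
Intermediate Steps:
$d{\left(Q \right)} = -73$ ($d{\left(Q \right)} = 1 - 74 = -73$)
$B - d{\left(f{\left(-12 \right)} \right)} = 22276 - -73 = 22276 + 73 = 22349$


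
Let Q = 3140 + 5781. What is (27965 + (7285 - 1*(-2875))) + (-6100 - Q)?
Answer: 23104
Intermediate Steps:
Q = 8921
(27965 + (7285 - 1*(-2875))) + (-6100 - Q) = (27965 + (7285 - 1*(-2875))) + (-6100 - 1*8921) = (27965 + (7285 + 2875)) + (-6100 - 8921) = (27965 + 10160) - 15021 = 38125 - 15021 = 23104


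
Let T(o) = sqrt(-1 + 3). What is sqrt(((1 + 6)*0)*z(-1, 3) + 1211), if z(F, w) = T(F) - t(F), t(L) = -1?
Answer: sqrt(1211) ≈ 34.799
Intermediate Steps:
T(o) = sqrt(2)
z(F, w) = 1 + sqrt(2) (z(F, w) = sqrt(2) - 1*(-1) = sqrt(2) + 1 = 1 + sqrt(2))
sqrt(((1 + 6)*0)*z(-1, 3) + 1211) = sqrt(((1 + 6)*0)*(1 + sqrt(2)) + 1211) = sqrt((7*0)*(1 + sqrt(2)) + 1211) = sqrt(0*(1 + sqrt(2)) + 1211) = sqrt(0 + 1211) = sqrt(1211)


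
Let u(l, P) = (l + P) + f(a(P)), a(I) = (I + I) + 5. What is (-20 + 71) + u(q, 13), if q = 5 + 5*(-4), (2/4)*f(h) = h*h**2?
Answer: 59631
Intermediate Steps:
a(I) = 5 + 2*I (a(I) = 2*I + 5 = 5 + 2*I)
f(h) = 2*h**3 (f(h) = 2*(h*h**2) = 2*h**3)
q = -15 (q = 5 - 20 = -15)
u(l, P) = P + l + 2*(5 + 2*P)**3 (u(l, P) = (l + P) + 2*(5 + 2*P)**3 = (P + l) + 2*(5 + 2*P)**3 = P + l + 2*(5 + 2*P)**3)
(-20 + 71) + u(q, 13) = (-20 + 71) + (13 - 15 + 2*(5 + 2*13)**3) = 51 + (13 - 15 + 2*(5 + 26)**3) = 51 + (13 - 15 + 2*31**3) = 51 + (13 - 15 + 2*29791) = 51 + (13 - 15 + 59582) = 51 + 59580 = 59631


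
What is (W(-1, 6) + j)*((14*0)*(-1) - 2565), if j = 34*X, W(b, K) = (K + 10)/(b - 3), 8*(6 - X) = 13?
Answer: -1485135/4 ≈ -3.7128e+5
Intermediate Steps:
X = 35/8 (X = 6 - 1/8*13 = 6 - 13/8 = 35/8 ≈ 4.3750)
W(b, K) = (10 + K)/(-3 + b)
j = 595/4 (j = 34*(35/8) = 595/4 ≈ 148.75)
(W(-1, 6) + j)*((14*0)*(-1) - 2565) = ((10 + 6)/(-3 - 1) + 595/4)*((14*0)*(-1) - 2565) = (16/(-4) + 595/4)*(0*(-1) - 2565) = (-1/4*16 + 595/4)*(0 - 2565) = (-4 + 595/4)*(-2565) = (579/4)*(-2565) = -1485135/4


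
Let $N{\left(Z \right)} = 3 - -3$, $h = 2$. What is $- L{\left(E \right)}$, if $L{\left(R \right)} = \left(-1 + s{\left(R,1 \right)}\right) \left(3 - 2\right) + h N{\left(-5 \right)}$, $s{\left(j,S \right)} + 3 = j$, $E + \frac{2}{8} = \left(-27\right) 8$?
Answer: $\frac{833}{4} \approx 208.25$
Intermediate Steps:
$E = - \frac{865}{4}$ ($E = - \frac{1}{4} - 216 = - \frac{865}{4} \approx -216.25$)
$s{\left(j,S \right)} = -3 + j$
$N{\left(Z \right)} = 6$ ($N{\left(Z \right)} = 3 + 3 = 6$)
$L{\left(R \right)} = 8 + R$ ($L{\left(R \right)} = \left(-1 + \left(-3 + R\right)\right) \left(3 - 2\right) + 2 \cdot 6 = \left(-4 + R\right) 1 + 12 = \left(-4 + R\right) + 12 = 8 + R$)
$- L{\left(E \right)} = - (8 - \frac{865}{4}) = \left(-1\right) \left(- \frac{833}{4}\right) = \frac{833}{4}$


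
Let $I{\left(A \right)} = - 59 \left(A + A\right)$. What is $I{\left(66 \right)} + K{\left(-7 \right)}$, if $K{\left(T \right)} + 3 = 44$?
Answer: $-7747$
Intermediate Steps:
$I{\left(A \right)} = - 118 A$ ($I{\left(A \right)} = - 59 \cdot 2 A = - 118 A$)
$K{\left(T \right)} = 41$ ($K{\left(T \right)} = -3 + 44 = 41$)
$I{\left(66 \right)} + K{\left(-7 \right)} = \left(-118\right) 66 + 41 = -7788 + 41 = -7747$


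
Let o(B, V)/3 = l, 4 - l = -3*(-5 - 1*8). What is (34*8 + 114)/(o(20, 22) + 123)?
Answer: 193/9 ≈ 21.444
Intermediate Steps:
l = -35 (l = 4 - (-3)*(-5 - 1*8) = 4 - (-3)*(-5 - 8) = 4 - (-3)*(-13) = 4 - 1*39 = 4 - 39 = -35)
o(B, V) = -105 (o(B, V) = 3*(-35) = -105)
(34*8 + 114)/(o(20, 22) + 123) = (34*8 + 114)/(-105 + 123) = (272 + 114)/18 = 386*(1/18) = 193/9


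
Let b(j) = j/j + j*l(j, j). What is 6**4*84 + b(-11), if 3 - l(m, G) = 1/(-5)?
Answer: 544149/5 ≈ 1.0883e+5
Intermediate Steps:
l(m, G) = 16/5 (l(m, G) = 3 - 1/(-5) = 3 - 1*(-1/5) = 3 + 1/5 = 16/5)
b(j) = 1 + 16*j/5 (b(j) = j/j + j*(16/5) = 1 + 16*j/5)
6**4*84 + b(-11) = 6**4*84 + (1 + (16/5)*(-11)) = 1296*84 + (1 - 176/5) = 108864 - 171/5 = 544149/5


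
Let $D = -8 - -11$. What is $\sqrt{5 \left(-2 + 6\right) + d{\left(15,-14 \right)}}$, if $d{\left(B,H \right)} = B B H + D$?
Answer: $i \sqrt{3127} \approx 55.92 i$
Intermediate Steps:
$D = 3$ ($D = -8 + 11 = 3$)
$d{\left(B,H \right)} = 3 + H B^{2}$ ($d{\left(B,H \right)} = B B H + 3 = B^{2} H + 3 = H B^{2} + 3 = 3 + H B^{2}$)
$\sqrt{5 \left(-2 + 6\right) + d{\left(15,-14 \right)}} = \sqrt{5 \left(-2 + 6\right) + \left(3 - 14 \cdot 15^{2}\right)} = \sqrt{5 \cdot 4 + \left(3 - 3150\right)} = \sqrt{20 + \left(3 - 3150\right)} = \sqrt{20 - 3147} = \sqrt{-3127} = i \sqrt{3127}$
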